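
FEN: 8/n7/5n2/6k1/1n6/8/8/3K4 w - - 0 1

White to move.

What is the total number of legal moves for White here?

4

White to move; king on d1.
In check: no.
Legal moves: Ke2, Kd2, Ke1, Kc1.
Count: 4.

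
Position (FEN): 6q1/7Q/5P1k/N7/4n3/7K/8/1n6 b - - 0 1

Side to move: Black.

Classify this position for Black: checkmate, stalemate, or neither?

neither

Black to move; black king on h6.
In check: yes, from the white queen on h7.
King squares — g5: available; h5: attacked by Qh7; g6: attacked by Qh7; g7: attacked by Pf6; h7: available.
Legal moves for Black: Kxh7, Kg5, Qxh7.
Black is in check but has 3 legal moves → neither.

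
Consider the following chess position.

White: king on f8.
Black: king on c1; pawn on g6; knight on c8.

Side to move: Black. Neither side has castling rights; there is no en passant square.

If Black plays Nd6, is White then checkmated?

no

After Nd6: white king on f8; in check: no.
White is not in check, so this cannot be checkmate.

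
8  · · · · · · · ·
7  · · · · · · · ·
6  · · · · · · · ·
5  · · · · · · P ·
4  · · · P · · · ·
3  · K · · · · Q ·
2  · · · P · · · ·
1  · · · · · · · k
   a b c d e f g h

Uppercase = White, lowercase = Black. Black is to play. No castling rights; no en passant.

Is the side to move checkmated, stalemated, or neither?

Black to move; black king on h1.
In check: no.
King squares — g1: attacked by Qg3; g2: attacked by Qg3; h2: attacked by Qg3.
Legal moves for Black: none.
Not in check and no legal moves → stalemate.

stalemate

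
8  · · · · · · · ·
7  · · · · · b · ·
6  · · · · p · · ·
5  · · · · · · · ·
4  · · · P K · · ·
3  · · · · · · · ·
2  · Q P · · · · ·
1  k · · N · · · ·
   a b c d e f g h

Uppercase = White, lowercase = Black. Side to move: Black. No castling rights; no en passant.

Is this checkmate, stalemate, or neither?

checkmate

Black to move; black king on a1.
In check: yes, from the white queen on b2.
King squares — b1: attacked by Qb2; a2: attacked by Qb2; b2: attacked by Nd1.
Legal moves for Black: none.
In check with no legal moves → checkmate.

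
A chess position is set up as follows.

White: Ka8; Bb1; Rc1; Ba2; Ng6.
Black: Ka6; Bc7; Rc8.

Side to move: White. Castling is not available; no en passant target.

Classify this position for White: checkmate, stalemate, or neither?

White to move; white king on a8.
In check: yes, from the black rook on c8.
King squares — a7: attacked by Ka6; b7: attacked by Ka6; b8: attacked by Bc7.
Legal moves for White: none.
In check with no legal moves → checkmate.

checkmate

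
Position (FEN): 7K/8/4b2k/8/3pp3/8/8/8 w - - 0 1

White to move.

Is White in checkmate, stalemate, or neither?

White to move; white king on h8.
In check: no.
King squares — g7: attacked by Kh6; h7: attacked by Kh6; g8: attacked by Be6.
Legal moves for White: none.
Not in check and no legal moves → stalemate.

stalemate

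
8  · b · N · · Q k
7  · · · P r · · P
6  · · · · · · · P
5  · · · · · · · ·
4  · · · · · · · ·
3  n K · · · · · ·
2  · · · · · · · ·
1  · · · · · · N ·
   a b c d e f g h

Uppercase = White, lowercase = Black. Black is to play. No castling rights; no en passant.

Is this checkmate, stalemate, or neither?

checkmate

Black to move; black king on h8.
In check: yes, from the white queen on g8.
King squares — g7: attacked by Ph6; h7: attacked by Qg8; g8: attacked by Ph7.
Legal moves for Black: none.
In check with no legal moves → checkmate.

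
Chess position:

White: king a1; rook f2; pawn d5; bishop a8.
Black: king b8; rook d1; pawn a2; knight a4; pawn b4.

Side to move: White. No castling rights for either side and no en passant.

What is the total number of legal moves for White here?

White to move; king on a1.
In check: yes, from the black rook on d1.
Legal moves: Kxa2.
Count: 1.

1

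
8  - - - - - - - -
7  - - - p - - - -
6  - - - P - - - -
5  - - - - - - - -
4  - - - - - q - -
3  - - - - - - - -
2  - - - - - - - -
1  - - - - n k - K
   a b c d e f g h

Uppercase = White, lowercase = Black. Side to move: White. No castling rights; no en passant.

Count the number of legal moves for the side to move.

White to move; king on h1.
In check: no.
Legal moves: none.
Count: 0.

0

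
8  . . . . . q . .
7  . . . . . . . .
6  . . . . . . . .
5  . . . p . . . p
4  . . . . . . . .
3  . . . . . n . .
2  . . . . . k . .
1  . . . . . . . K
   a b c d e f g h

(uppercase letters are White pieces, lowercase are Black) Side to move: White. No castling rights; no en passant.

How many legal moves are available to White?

White to move; king on h1.
In check: no.
Legal moves: none.
Count: 0.

0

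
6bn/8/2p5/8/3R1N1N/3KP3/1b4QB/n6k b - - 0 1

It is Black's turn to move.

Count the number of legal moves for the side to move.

0

Black to move; king on h1.
In check: yes, from the white queen on g2.
Legal moves: none.
Count: 0.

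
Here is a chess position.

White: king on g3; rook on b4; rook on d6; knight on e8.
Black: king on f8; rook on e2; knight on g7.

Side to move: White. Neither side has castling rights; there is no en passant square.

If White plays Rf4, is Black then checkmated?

no

After Rf4: black king on f8; in check: yes, from the white rook on f4.
Black has 4 legal replies: Kg8, Kxe8, Ke7, Nf5+.
In check but a legal move exists → not checkmate.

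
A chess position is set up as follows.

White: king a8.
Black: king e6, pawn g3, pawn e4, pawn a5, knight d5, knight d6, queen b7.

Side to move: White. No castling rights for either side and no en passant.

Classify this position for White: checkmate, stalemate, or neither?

checkmate

White to move; white king on a8.
In check: yes, from the black queen on b7.
King squares — a7: attacked by Qb7; b7: attacked by Nd6; b8: attacked by Qb7.
Legal moves for White: none.
In check with no legal moves → checkmate.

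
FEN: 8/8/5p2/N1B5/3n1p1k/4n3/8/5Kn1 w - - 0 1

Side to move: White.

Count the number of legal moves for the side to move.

3

White to move; king on f1.
In check: yes, from the black knight on e3.
Legal moves: Kf2, Kxg1, Ke1.
Count: 3.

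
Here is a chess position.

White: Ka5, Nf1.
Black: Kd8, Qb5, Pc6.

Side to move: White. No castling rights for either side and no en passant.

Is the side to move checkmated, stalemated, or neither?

checkmate

White to move; white king on a5.
In check: yes, from the black queen on b5.
King squares — a4: attacked by Qb5; b4: attacked by Qb5; b5: attacked by Pc6; a6: attacked by Qb5; b6: attacked by Qb5.
Legal moves for White: none.
In check with no legal moves → checkmate.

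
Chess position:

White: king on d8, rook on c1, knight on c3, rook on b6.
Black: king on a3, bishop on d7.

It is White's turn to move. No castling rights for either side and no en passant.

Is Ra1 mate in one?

yes

After Ra1: black king on a3; in check: yes, from the white rook on a1.
King squares — a2: attacked by Ra1; b2: attacked by Rb6; b3: attacked by Rb6; a4: attacked by Ra1; b4: attacked by Rb6.
Black has no legal moves → checkmate.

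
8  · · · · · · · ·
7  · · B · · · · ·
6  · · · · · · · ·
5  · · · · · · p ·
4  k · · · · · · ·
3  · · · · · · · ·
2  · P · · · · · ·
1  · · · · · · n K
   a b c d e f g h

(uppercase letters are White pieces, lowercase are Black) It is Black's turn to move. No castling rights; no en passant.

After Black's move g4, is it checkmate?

After g4: white king on h1; in check: no.
White is not in check, so this cannot be checkmate.

no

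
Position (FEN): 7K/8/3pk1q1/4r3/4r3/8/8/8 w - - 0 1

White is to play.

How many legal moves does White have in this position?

White to move; king on h8.
In check: no.
Legal moves: none.
Count: 0.

0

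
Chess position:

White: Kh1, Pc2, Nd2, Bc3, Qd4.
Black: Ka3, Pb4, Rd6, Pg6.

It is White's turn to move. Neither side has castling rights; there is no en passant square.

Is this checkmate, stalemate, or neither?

neither

White to move; white king on h1.
In check: no.
Legal moves for White include: Qh8, Qg7, Qa7+, Qf6, Qxd6, Qb6, Qe5, Qd5, Qc5, Qh4, Qg4, Qf4, Qe4, Qc4, Qxb4+, Qe3, Qd3, Qf2, ... (list truncated; more exist).
White has legal moves and is not in check → neither.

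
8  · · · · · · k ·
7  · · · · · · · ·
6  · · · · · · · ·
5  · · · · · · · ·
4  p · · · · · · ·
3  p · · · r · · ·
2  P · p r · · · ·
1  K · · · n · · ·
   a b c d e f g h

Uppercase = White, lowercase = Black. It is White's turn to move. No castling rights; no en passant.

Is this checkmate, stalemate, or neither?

stalemate

White to move; white king on a1.
In check: no.
King squares — b1: attacked by Pc2; a2: own pawn; b2: attacked by Pa3.
Legal moves for White: none.
Not in check and no legal moves → stalemate.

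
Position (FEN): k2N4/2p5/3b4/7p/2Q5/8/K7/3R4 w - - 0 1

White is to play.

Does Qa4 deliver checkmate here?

no

After Qa4: black king on a8; in check: yes, from the white queen on a4.
Black has 1 legal reply: Kb8.
In check but a legal move exists → not checkmate.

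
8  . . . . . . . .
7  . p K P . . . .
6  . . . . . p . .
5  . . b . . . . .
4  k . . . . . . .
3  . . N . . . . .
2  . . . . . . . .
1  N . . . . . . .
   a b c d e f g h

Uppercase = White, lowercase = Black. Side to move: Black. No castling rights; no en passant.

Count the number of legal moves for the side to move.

Black to move; king on a4.
In check: yes, from the white knight on c3.
Legal moves: Ka5, Kb4, Ka3.
Count: 3.

3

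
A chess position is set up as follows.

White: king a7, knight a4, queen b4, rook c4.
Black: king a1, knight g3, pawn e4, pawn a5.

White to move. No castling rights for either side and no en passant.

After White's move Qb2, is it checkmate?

After Qb2: black king on a1; in check: yes, from the white queen on b2.
King squares — b1: attacked by Qb2; a2: attacked by Qb2; b2: attacked by Na4.
Black has no legal moves → checkmate.

yes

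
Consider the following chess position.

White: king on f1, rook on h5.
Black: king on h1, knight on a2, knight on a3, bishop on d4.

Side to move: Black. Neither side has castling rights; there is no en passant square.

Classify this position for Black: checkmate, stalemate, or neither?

Black to move; black king on h1.
In check: yes, from the white rook on h5.
King squares — g1: attacked by Kf1; g2: attacked by Kf1; h2: attacked by Rh5.
Legal moves for Black: none.
In check with no legal moves → checkmate.

checkmate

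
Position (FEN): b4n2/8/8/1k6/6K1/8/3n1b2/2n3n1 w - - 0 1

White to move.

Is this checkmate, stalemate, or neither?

White to move; white king on g4.
In check: no.
Legal moves for White: Kh5, Kg5, Kf5, Kf4.
White has 4 legal moves and is not in check → neither.

neither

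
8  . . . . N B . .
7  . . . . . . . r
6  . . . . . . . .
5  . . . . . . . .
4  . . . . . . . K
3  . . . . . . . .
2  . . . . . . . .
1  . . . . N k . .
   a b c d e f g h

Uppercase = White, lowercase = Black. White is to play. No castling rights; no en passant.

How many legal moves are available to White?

4

White to move; king on h4.
In check: yes, from the black rook on h7.
Legal moves: Kg5, Kg4, Kg3, Bh6.
Count: 4.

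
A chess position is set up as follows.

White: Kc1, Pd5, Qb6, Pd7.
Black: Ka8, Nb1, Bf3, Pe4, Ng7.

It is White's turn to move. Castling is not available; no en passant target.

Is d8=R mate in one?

After d8=R: black king on a8; in check: yes, from the white rook on d8.
King squares — a7: attacked by Qb6; b7: attacked by Qb6; b8: attacked by Qb6.
Black has no legal moves → checkmate.

yes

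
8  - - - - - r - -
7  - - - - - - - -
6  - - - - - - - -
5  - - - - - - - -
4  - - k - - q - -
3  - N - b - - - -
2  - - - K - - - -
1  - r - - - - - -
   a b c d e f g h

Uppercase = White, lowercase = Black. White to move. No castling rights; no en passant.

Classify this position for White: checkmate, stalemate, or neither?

checkmate

White to move; white king on d2.
In check: yes, from the black queen on f4.
King squares — c1: attacked by Rb1; d1: attacked by Rb1; e1: attacked by Rb1; c2: attacked by Bd3; e2: attacked by Bd3; c3: attacked by Kc4; d3: attacked by Kc4; e3: attacked by Qf4.
Legal moves for White: none.
In check with no legal moves → checkmate.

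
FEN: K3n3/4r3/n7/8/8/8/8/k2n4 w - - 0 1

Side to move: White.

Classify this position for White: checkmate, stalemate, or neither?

White to move; white king on a8.
In check: no.
King squares — a7: attacked by Re7; b7: attacked by Re7; b8: attacked by Na6.
Legal moves for White: none.
Not in check and no legal moves → stalemate.

stalemate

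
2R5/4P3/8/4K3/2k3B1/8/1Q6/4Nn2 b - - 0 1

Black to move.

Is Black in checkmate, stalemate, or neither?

Black to move; black king on c4.
In check: yes, from the white rook on c8.
King squares — b3: attacked by Qb2; c3: attacked by Qb2; d3: attacked by Ne1; b4: attacked by Qb2; d4: attacked by Qb2; b5: attacked by Qb2; c5: attacked by Rc8; d5: attacked by Ke5.
Legal moves for Black: none.
In check with no legal moves → checkmate.

checkmate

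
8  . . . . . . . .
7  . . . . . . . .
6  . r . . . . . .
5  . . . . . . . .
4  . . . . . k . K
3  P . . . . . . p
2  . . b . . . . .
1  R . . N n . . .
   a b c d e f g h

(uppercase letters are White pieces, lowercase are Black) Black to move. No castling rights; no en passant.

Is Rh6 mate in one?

After Rh6: white king on h4; in check: yes, from the black rook on h6.
King squares — g3: attacked by Kf4; h3: attacked by Rh6; g4: attacked by Kf4; g5: attacked by Kf4; h5: attacked by Rh6.
White has no legal moves → checkmate.

yes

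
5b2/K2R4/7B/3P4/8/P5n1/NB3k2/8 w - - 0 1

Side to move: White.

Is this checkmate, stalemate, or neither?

White to move; white king on a7.
In check: no.
Legal moves for White include: Rd8, Rh7, Rg7, Rf7+, Re7, Rc7, Rb7, Rd6, Kb8, Ka8, Kb7, Kb6, Ka6, Bxf8, Bhg7, Bg5, Bf4, Be3+, ... (list truncated; more exist).
White has legal moves and is not in check → neither.

neither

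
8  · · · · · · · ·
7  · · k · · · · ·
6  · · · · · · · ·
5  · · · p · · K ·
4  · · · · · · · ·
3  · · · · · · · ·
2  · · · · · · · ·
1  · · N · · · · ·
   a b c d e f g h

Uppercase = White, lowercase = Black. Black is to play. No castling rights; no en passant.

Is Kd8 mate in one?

After Kd8: white king on g5; in check: no.
White is not in check, so this cannot be checkmate.

no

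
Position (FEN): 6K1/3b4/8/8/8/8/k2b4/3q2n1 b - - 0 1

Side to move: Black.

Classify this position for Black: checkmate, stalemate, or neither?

Black to move; black king on a2.
In check: no.
Legal moves for Black include: Be8, Bc8, Be6+, Bc6, Bf5, Bb5, Bg4, Ba4, Bh3, Bh6, Bg5, Ba5, Bf4, Bb4, Be3, Bc3, Be1, Bc1, ... (list truncated; more exist).
Black has legal moves and is not in check → neither.

neither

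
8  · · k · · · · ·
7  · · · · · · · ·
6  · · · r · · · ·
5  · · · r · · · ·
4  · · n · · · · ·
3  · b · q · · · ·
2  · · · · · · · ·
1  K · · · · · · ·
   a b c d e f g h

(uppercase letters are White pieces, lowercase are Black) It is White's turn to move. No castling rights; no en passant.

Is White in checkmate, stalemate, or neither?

stalemate

White to move; white king on a1.
In check: no.
King squares — b1: attacked by Qd3; a2: attacked by Bb3; b2: attacked by Nc4.
Legal moves for White: none.
Not in check and no legal moves → stalemate.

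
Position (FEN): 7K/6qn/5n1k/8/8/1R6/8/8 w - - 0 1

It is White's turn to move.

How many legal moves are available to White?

White to move; king on h8.
In check: yes, from the black queen on g7.
Legal moves: none.
Count: 0.

0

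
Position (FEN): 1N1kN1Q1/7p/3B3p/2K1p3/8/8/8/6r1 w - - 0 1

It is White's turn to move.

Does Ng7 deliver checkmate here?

yes

After Ng7: black king on d8; in check: yes, from the white queen on g8.
King squares — c7: attacked by Bd6; d7: attacked by Nb8; e7: attacked by Bd6; c8: attacked by Qg8; e8: attacked by Ng7.
Black has no legal moves → checkmate.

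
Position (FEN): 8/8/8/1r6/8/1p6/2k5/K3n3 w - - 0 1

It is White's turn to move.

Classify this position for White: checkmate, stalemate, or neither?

White to move; white king on a1.
In check: no.
King squares — b1: attacked by Kc2; a2: attacked by Pb3; b2: attacked by Kc2.
Legal moves for White: none.
Not in check and no legal moves → stalemate.

stalemate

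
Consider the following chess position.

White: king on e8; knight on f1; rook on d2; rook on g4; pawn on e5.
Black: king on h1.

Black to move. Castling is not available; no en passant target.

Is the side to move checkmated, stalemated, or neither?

stalemate

Black to move; black king on h1.
In check: no.
King squares — g1: attacked by Rg4; g2: attacked by Rd2; h2: attacked by Nf1.
Legal moves for Black: none.
Not in check and no legal moves → stalemate.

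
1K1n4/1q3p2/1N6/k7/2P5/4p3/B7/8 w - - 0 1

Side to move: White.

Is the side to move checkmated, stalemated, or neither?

checkmate

White to move; white king on b8.
In check: yes, from the black queen on b7.
King squares — a7: attacked by Qb7; b7: attacked by Nd8; c7: attacked by Qb7; a8: attacked by Qb7; c8: attacked by Qb7.
Legal moves for White: none.
In check with no legal moves → checkmate.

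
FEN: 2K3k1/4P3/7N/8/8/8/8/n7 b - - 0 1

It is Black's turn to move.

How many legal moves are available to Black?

Black to move; king on g8.
In check: yes, from the white knight on h6.
Legal moves: Kh8, Kh7, Kg7.
Count: 3.

3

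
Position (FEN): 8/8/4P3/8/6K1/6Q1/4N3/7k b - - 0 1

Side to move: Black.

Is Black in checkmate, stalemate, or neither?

stalemate

Black to move; black king on h1.
In check: no.
King squares — g1: attacked by Ne2; g2: attacked by Qg3; h2: attacked by Qg3.
Legal moves for Black: none.
Not in check and no legal moves → stalemate.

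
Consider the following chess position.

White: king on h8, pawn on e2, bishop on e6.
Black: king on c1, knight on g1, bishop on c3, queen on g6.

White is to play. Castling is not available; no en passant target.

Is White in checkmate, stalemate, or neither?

White to move; white king on h8.
In check: yes, from the black bishop on c3.
King squares — g7: attacked by Bc3; h7: attacked by Qg6; g8: attacked by Qg6.
Legal moves for White: none.
In check with no legal moves → checkmate.

checkmate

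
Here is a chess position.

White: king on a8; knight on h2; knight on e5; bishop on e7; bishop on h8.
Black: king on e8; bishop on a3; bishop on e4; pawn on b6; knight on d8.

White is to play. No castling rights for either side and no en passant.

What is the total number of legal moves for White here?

White to move; king on a8.
In check: yes, from the black bishop on e4.
Legal moves: Kb8, Ka7, Nc6.
Count: 3.

3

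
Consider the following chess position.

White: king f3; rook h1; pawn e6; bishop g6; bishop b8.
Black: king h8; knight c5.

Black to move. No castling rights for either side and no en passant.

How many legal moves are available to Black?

Black to move; king on h8.
In check: yes, from the white rook on h1.
Legal moves: Kg8, Kg7.
Count: 2.

2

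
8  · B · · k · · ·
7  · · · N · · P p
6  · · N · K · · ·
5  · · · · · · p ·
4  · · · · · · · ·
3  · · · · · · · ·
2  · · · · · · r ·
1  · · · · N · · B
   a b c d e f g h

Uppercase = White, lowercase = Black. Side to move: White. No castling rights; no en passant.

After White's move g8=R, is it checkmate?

yes

After g8=R: black king on e8; in check: yes, from the white rook on g8.
King squares — d7: attacked by Ke6; e7: attacked by Nc6; f7: attacked by Ke6; d8: attacked by Nc6; f8: attacked by Nd7.
Black has no legal moves → checkmate.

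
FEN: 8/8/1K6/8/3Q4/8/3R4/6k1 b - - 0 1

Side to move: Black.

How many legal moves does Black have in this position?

Black to move; king on g1.
In check: yes, from the white queen on d4.
Legal moves: Kh1, Kf1.
Count: 2.

2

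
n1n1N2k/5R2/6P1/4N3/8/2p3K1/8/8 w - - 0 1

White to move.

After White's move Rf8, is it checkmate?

After Rf8: black king on h8; in check: yes, from the white rook on f8.
King squares — g7: attacked by Ne8; h7: attacked by Pg6; g8: attacked by Rf8.
Black has no legal moves → checkmate.

yes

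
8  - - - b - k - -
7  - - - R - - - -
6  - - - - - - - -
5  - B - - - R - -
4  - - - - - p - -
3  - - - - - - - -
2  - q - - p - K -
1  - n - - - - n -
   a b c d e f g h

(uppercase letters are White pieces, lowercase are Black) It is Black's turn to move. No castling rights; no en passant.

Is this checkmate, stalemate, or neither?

neither

Black to move; black king on f8.
In check: yes, from the white rook on f5.
King squares — e7: attacked by Rd7; f7: attacked by Rf5; g7: attacked by Rd7; e8: available; g8: available.
Legal moves for Black: Kg8, Ke8, Bf6, Qf6.
Black is in check but has 4 legal moves → neither.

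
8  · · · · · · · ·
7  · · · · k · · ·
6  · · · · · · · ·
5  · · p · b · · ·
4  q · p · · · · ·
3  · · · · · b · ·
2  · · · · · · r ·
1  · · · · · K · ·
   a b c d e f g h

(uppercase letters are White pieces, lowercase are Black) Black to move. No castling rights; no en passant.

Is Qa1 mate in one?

After Qa1: white king on f1; in check: yes, from the black queen on a1.
King squares — e1: attacked by Qa1; g1: attacked by Qa1; e2: attacked by Rg2; f2: attacked by Rg2; g2: attacked by Bf3.
White has no legal moves → checkmate.

yes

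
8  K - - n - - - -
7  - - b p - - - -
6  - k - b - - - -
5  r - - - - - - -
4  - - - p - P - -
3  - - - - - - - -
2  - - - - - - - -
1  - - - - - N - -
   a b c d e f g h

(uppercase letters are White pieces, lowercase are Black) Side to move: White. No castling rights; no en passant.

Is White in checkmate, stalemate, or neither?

White to move; white king on a8.
In check: yes, from the black rook on a5.
King squares — a7: attacked by Ra5; b7: attacked by Kb6; b8: attacked by Bc7.
Legal moves for White: none.
In check with no legal moves → checkmate.

checkmate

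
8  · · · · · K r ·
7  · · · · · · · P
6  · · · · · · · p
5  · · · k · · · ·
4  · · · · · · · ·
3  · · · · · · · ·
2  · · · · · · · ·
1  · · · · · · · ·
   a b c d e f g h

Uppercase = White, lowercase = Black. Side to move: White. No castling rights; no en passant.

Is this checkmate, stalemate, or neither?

White to move; white king on f8.
In check: yes, from the black rook on g8.
Legal moves for White: Kxg8, Kf7, Ke7, hxg8=Q+, hxg8=R, hxg8=B+, hxg8=N.
White is in check but has 7 legal moves → neither.

neither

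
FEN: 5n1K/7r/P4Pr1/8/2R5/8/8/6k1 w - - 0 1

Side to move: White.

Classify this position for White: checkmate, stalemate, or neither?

checkmate

White to move; white king on h8.
In check: yes, from the black rook on h7.
King squares — g7: attacked by Rg6; h7: attacked by Nf8; g8: attacked by Rg6.
Legal moves for White: none.
In check with no legal moves → checkmate.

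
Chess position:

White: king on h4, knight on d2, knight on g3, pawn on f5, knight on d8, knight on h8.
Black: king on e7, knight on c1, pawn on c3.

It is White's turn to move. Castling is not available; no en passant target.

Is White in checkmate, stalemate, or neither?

White to move; white king on h4.
In check: no.
Legal moves for White include: Nhf7, Ng6+, Ndf7, Nb7, Ne6, Nc6+, Kh5, Kg5, Kg4, Kh3, Nh5, Nge4, Ne2, Nh1, Ngf1, Nde4, Nc4, Nf3, ... (list truncated; more exist).
White has legal moves and is not in check → neither.

neither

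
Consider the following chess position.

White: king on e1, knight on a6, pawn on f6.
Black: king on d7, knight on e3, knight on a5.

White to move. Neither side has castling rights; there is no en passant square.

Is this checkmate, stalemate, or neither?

neither

White to move; white king on e1.
In check: no.
Legal moves for White: Nb8+, Nc7, Nc5+, Nb4, Kf2, Ke2, Kd2, f7.
White has 8 legal moves and is not in check → neither.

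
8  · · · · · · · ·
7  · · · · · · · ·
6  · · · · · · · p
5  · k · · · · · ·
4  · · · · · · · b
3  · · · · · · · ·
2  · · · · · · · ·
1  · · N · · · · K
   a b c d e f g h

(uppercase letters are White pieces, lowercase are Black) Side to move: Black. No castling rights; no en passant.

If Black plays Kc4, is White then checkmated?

After Kc4: white king on h1; in check: no.
White is not in check, so this cannot be checkmate.

no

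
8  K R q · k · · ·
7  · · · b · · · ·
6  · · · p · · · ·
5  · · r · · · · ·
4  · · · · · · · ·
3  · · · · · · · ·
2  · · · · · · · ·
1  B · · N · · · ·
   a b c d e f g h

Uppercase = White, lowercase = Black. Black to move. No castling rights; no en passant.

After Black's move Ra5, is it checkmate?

After Ra5: white king on a8; in check: yes, from the black rook on a5.
King squares — a7: attacked by Ra5; b7: attacked by Qc8; b8: own rook.
White has no legal moves → checkmate.

yes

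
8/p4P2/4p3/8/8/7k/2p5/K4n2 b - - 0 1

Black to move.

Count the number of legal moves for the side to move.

16

Black to move; king on h3.
In check: no.
Legal moves: Kh4, Kg4, Kg3, Kh2, Kg2, Ng3, Ne3, Nh2, Nd2, a6, e5, c1=Q+, c1=R+, c1=B, c1=N, a5.
Count: 16.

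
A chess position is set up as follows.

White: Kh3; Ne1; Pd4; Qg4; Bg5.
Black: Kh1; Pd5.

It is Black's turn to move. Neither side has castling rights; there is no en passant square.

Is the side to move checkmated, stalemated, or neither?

stalemate

Black to move; black king on h1.
In check: no.
King squares — g1: attacked by Qg4; g2: attacked by Ne1; h2: attacked by Kh3.
Legal moves for Black: none.
Not in check and no legal moves → stalemate.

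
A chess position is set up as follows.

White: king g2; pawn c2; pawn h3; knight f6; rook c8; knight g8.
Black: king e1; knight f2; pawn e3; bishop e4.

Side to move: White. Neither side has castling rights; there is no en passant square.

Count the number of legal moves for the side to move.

White to move; king on g2.
In check: yes, from the black bishop on e4.
Legal moves: Kg3, Kh2, Kg1, Nxe4.
Count: 4.

4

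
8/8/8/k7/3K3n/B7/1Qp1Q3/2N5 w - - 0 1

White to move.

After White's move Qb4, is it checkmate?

After Qb4: black king on a5; in check: yes, from the white queen on b4.
King squares — a4: attacked by Qb4; b4: attacked by Ba3; b5: attacked by Qe2; a6: attacked by Qe2; b6: attacked by Qb4.
Black has no legal moves → checkmate.

yes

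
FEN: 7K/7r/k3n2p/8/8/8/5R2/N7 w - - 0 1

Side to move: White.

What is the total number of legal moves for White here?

2

White to move; king on h8.
In check: yes, from the black rook on h7.
Legal moves: Kg8, Kxh7.
Count: 2.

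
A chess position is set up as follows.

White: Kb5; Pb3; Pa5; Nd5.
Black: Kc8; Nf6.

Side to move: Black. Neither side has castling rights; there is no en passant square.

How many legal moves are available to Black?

12

Black to move; king on c8.
In check: no.
Legal moves: Kd8, Kb8, Kd7, Kb7, Ng8, Ne8, Nh7, Nd7, Nh5, Nxd5, Ng4, Ne4.
Count: 12.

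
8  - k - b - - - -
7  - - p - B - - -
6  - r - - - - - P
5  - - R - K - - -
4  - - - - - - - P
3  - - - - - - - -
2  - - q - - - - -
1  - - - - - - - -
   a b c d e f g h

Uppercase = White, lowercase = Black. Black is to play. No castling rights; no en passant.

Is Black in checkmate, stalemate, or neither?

Black to move; black king on b8.
In check: no.
Legal moves for Black include: Bxe7, Kc8, Ka8, Kb7, Ka7, Rb7, Rxh6, Rg6, Rf6, Re6+, Rd6, Rc6, Ra6, Rb5, Rb4, Rb3, Rb2, Rb1, ... (list truncated; more exist).
Black has legal moves and is not in check → neither.

neither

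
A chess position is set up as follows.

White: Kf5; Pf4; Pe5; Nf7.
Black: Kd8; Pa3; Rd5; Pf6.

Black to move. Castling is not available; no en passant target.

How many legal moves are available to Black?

5

Black to move; king on d8.
In check: yes, from the white knight on f7.
Legal moves: Ke8, Kc8, Ke7, Kd7, Kc7.
Count: 5.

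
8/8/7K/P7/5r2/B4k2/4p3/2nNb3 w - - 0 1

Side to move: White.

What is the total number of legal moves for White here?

17

White to move; king on h6.
In check: no.
Legal moves: Kh7, Kg7, Kg6, Kh5, Kg5, Bf8, Be7, Bd6, Bc5, Bb4, Bb2, Bxc1, Ne3, Nc3, Nf2, Nb2, a6.
Count: 17.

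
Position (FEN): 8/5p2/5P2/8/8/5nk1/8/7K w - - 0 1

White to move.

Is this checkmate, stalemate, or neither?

White to move; white king on h1.
In check: no.
King squares — g1: attacked by Nf3; g2: attacked by Kg3; h2: attacked by Nf3.
Legal moves for White: none.
Not in check and no legal moves → stalemate.

stalemate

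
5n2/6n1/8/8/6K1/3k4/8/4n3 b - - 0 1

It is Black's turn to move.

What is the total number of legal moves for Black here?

19

Black to move; king on d3.
In check: no.
Legal moves: Nh7, Nd7, Ng6, Nfe6, Ne8, Nge6, Nh5, Nf5, Ke4, Kd4, Kc4, Ke3, Kc3, Ke2, Kd2, Kc2, Nf3, Ng2, Nc2.
Count: 19.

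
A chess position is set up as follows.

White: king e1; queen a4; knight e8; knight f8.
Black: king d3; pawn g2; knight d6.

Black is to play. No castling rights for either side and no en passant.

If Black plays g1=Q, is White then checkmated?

yes

After g1=Q: white king on e1; in check: yes, from the black queen on g1.
King squares — d1: attacked by Qg1; f1: attacked by Qg1; d2: attacked by Kd3; e2: attacked by Kd3; f2: attacked by Qg1.
White has no legal moves → checkmate.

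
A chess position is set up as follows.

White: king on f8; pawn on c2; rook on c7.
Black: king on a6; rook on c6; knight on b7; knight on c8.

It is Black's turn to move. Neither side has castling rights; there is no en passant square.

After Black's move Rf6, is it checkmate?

After Rf6: white king on f8; in check: yes, from the black rook on f6.
White has 4 legal replies: Kg8, Ke8, Kg7, Rf7.
In check but a legal move exists → not checkmate.

no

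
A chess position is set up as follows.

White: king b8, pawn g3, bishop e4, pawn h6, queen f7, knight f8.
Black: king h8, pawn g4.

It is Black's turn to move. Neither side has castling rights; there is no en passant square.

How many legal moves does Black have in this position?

Black to move; king on h8.
In check: no.
Legal moves: none.
Count: 0.

0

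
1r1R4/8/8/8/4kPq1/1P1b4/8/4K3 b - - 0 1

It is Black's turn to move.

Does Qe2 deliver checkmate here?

After Qe2: white king on e1; in check: yes, from the black queen on e2.
King squares — d1: attacked by Qe2; f1: attacked by Qe2; d2: attacked by Qe2; e2: attacked by Bd3; f2: attacked by Qe2.
White has no legal moves → checkmate.

yes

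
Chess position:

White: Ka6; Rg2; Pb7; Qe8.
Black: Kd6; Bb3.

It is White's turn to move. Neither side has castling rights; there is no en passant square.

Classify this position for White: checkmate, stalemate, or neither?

White to move; white king on a6.
In check: no.
Legal moves for White include: Qh8, Qg8, Qf8+, Qd8+, Qc8, Qb8+, Qa8, Qf7, Qe7+, Qd7+, Qg6+, Qe6+, Qc6+, Qh5, Qe5+, Qb5, Qe4, Qa4, ... (list truncated; more exist).
White has legal moves and is not in check → neither.

neither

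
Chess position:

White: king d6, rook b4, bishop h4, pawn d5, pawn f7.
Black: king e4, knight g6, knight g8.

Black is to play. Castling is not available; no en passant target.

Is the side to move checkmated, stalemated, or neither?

Black to move; black king on e4.
In check: yes, from the white rook on b4.
King squares — d3: available; e3: available; f3: available; d4: attacked by Rb4; f4: attacked by Rb4; d5: attacked by Kd6; e5: attacked by Kd6; f5: available.
Legal moves for Black: Kf5, Kf3, Ke3, Kd3.
Black is in check but has 4 legal moves → neither.

neither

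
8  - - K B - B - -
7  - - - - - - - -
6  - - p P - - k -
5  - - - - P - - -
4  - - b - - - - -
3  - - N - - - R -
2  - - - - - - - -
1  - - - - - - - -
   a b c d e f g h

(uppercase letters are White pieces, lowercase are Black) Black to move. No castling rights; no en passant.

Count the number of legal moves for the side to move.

4

Black to move; king on g6.
In check: yes, from the white rook on g3.
Legal moves: Kh7, Kf7, Kh5, Kf5.
Count: 4.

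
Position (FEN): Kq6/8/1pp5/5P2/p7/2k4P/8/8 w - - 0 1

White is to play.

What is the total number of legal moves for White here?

White to move; king on a8.
In check: yes, from the black queen on b8.
Legal moves: Kxb8.
Count: 1.

1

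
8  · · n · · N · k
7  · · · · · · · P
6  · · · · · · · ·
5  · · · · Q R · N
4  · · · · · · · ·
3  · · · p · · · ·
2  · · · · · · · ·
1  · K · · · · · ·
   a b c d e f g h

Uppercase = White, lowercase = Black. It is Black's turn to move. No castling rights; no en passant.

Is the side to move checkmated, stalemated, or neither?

checkmate

Black to move; black king on h8.
In check: yes, from the white queen on e5.
King squares — g7: attacked by Qe5; h7: attacked by Nf8; g8: attacked by Ph7.
Legal moves for Black: none.
In check with no legal moves → checkmate.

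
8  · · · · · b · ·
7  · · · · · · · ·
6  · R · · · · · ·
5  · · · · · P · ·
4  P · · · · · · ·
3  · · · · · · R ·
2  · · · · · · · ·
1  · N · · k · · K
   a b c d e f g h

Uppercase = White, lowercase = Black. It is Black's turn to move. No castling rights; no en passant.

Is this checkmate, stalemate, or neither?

neither

Black to move; black king on e1.
In check: no.
Legal moves for Black: Bg7, Be7, Bh6, Bd6, Bc5, Bb4, Ba3, Kf2, Ke2, Kf1, Kd1.
Black has 11 legal moves and is not in check → neither.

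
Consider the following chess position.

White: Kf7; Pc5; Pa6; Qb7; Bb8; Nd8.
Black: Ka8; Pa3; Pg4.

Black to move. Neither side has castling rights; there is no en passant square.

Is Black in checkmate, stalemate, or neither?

checkmate

Black to move; black king on a8.
In check: yes, from the white queen on b7.
King squares — a7: attacked by Qb7; b7: attacked by Pa6; b8: attacked by Qb7.
Legal moves for Black: none.
In check with no legal moves → checkmate.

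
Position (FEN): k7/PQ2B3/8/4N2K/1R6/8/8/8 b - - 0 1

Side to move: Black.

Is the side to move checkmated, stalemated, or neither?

checkmate

Black to move; black king on a8.
In check: yes, from the white queen on b7.
King squares — a7: attacked by Qb7; b7: attacked by Rb4; b8: attacked by Pa7.
Legal moves for Black: none.
In check with no legal moves → checkmate.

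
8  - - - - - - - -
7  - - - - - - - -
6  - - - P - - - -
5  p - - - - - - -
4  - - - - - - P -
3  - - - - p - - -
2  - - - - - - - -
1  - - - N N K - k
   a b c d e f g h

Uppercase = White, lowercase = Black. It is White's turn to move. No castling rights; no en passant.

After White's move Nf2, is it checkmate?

no

After Nf2: black king on h1; in check: yes, from the white knight on f2.
Black has 2 legal replies: Kh2, exf2.
In check but a legal move exists → not checkmate.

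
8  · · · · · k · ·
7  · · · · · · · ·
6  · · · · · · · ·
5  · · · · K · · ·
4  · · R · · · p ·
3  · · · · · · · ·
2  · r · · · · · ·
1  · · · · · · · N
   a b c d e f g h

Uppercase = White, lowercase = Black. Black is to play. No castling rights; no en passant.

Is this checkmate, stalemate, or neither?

neither

Black to move; black king on f8.
In check: no.
Legal moves for Black include: Kg8, Ke8, Kg7, Kf7, Ke7, Rb8, Rb7, Rb6, Rb5+, Rb4, Rb3, Rh2, Rg2, Rf2, Re2+, Rd2, Rc2, Ra2, ... (list truncated; more exist).
Black has legal moves and is not in check → neither.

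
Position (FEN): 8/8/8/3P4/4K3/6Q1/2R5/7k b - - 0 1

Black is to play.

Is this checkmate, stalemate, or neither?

stalemate

Black to move; black king on h1.
In check: no.
King squares — g1: attacked by Qg3; g2: attacked by Rc2; h2: attacked by Rc2.
Legal moves for Black: none.
Not in check and no legal moves → stalemate.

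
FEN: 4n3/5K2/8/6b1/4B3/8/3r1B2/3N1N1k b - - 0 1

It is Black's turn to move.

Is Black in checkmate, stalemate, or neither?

checkmate

Black to move; black king on h1.
In check: yes, from the white bishop on e4.
King squares — g1: attacked by Bf2; g2: attacked by Be4; h2: attacked by Nf1.
Legal moves for Black: none.
In check with no legal moves → checkmate.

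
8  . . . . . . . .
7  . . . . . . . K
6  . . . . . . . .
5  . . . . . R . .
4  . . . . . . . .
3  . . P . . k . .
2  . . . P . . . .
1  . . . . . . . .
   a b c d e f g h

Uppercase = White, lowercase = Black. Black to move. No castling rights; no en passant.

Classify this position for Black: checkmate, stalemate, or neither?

neither

Black to move; black king on f3.
In check: yes, from the white rook on f5.
Legal moves for Black: Kg4, Ke4, Kg3, Kg2, Ke2.
Black is in check but has 5 legal moves → neither.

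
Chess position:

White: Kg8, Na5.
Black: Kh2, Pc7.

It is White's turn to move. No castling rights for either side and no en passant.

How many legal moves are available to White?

White to move; king on g8.
In check: no.
Legal moves: Kh8, Kf8, Kh7, Kg7, Kf7, Nb7, Nc6, Nc4, Nb3.
Count: 9.

9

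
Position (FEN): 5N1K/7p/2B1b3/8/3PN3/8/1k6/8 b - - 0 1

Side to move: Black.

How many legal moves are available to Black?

20

Black to move; king on b2.
In check: no.
Legal moves: Bg8, Bc8, Bf7, Bd7, Bf5, Bd5, Bg4, Bc4, Bh3, Bb3, Ba2, Kb3, Ka3, Kc2, Ka2, Kc1, Kb1, Ka1, h6, h5.
Count: 20.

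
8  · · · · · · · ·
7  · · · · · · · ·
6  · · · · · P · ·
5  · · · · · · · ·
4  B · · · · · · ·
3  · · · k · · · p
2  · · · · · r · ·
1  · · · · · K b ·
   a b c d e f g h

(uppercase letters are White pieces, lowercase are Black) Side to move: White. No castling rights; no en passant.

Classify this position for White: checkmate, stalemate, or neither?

White to move; white king on f1.
In check: yes, from the black rook on f2.
King squares — e1: available; g1: available; e2: attacked by Rf2; f2: attacked by Bg1; g2: attacked by Rf2.
Legal moves for White: Kxg1, Ke1.
White is in check but has 2 legal moves → neither.

neither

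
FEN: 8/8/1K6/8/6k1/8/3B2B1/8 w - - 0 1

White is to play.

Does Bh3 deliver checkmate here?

After Bh3: black king on g4; in check: yes, from the white bishop on h3.
Black has 5 legal replies: Kh5, Kh4, Kxh3, Kg3, Kf3.
In check but a legal move exists → not checkmate.

no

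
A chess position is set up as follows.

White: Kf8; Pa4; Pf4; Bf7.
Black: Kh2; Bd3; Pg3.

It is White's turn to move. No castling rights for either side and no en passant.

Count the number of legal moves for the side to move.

15

White to move; king on f8.
In check: no.
Legal moves: Kg8, Ke8, Kg7, Ke7, Bg8, Be8, Bg6, Be6, Bh5, Bd5, Bc4, Bb3, Ba2, f5, a5.
Count: 15.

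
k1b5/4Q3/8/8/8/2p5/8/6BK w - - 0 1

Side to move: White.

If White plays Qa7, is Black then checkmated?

After Qa7: black king on a8; in check: yes, from the white queen on a7.
King squares — a7: attacked by Bg1; b7: attacked by Qa7; b8: attacked by Qa7.
Black has no legal moves → checkmate.

yes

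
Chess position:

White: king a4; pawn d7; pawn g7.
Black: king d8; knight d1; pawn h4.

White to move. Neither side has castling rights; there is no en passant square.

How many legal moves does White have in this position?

White to move; king on a4.
In check: no.
Legal moves: Kb5, Ka5, Kb4, Kb3, Ka3, g8=Q+, g8=R+, g8=B, g8=N.
Count: 9.

9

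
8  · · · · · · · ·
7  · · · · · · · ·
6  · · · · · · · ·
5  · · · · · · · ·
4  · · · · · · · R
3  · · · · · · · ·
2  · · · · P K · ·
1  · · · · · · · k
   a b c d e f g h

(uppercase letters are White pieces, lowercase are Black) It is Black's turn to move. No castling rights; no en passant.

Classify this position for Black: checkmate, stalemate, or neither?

Black to move; black king on h1.
In check: yes, from the white rook on h4.
King squares — g1: attacked by Kf2; g2: attacked by Kf2; h2: attacked by Rh4.
Legal moves for Black: none.
In check with no legal moves → checkmate.

checkmate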